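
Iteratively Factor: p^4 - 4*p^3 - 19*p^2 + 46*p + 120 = (p + 3)*(p^3 - 7*p^2 + 2*p + 40) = (p - 4)*(p + 3)*(p^2 - 3*p - 10) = (p - 4)*(p + 2)*(p + 3)*(p - 5)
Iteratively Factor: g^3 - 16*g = (g + 4)*(g^2 - 4*g) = (g - 4)*(g + 4)*(g)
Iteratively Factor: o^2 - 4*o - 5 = (o - 5)*(o + 1)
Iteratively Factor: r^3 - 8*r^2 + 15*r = (r - 5)*(r^2 - 3*r) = r*(r - 5)*(r - 3)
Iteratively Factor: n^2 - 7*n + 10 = (n - 5)*(n - 2)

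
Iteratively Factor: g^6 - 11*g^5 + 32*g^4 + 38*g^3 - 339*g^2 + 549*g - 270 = (g + 3)*(g^5 - 14*g^4 + 74*g^3 - 184*g^2 + 213*g - 90) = (g - 1)*(g + 3)*(g^4 - 13*g^3 + 61*g^2 - 123*g + 90) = (g - 3)*(g - 1)*(g + 3)*(g^3 - 10*g^2 + 31*g - 30) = (g - 3)*(g - 2)*(g - 1)*(g + 3)*(g^2 - 8*g + 15) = (g - 5)*(g - 3)*(g - 2)*(g - 1)*(g + 3)*(g - 3)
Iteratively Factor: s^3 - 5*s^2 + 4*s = (s - 4)*(s^2 - s) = (s - 4)*(s - 1)*(s)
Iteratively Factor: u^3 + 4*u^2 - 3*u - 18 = (u + 3)*(u^2 + u - 6) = (u - 2)*(u + 3)*(u + 3)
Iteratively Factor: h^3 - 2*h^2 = (h)*(h^2 - 2*h) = h^2*(h - 2)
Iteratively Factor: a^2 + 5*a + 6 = (a + 2)*(a + 3)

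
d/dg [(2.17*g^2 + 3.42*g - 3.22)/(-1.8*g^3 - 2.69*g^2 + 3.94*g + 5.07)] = (3.906*g^4 + 12.312*g^3 + 0.361599999999996*g^2 + 4.6802*g + 30.0262)/(3.24*g^6 + 9.684*g^5 - 6.9479*g^4 - 39.4492*g^3 - 11.753*g^2 + 39.9516*g + 25.7049)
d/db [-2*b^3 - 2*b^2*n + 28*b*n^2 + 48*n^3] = -6*b^2 - 4*b*n + 28*n^2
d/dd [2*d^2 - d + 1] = 4*d - 1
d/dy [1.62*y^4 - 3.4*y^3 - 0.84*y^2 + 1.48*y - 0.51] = 6.48*y^3 - 10.2*y^2 - 1.68*y + 1.48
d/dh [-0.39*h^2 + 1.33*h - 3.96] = 1.33 - 0.78*h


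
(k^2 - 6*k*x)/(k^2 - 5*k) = (k - 6*x)/(k - 5)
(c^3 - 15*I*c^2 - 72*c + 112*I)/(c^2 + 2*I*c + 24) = (c^2 - 11*I*c - 28)/(c + 6*I)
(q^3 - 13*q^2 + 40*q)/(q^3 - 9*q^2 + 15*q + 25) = q*(q - 8)/(q^2 - 4*q - 5)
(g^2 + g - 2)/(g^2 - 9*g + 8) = (g + 2)/(g - 8)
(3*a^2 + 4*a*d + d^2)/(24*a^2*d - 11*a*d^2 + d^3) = (3*a^2 + 4*a*d + d^2)/(d*(24*a^2 - 11*a*d + d^2))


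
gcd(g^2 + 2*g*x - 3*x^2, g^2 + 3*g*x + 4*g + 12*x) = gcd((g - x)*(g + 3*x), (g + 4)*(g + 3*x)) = g + 3*x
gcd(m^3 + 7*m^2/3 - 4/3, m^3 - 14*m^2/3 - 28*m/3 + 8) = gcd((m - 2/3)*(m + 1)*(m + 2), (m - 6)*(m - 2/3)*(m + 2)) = m^2 + 4*m/3 - 4/3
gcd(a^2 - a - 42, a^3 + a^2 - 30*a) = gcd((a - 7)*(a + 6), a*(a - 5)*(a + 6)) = a + 6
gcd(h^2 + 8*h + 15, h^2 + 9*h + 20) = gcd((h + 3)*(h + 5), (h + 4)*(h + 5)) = h + 5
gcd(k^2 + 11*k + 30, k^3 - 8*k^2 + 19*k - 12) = 1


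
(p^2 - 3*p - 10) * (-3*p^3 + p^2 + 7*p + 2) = -3*p^5 + 10*p^4 + 34*p^3 - 29*p^2 - 76*p - 20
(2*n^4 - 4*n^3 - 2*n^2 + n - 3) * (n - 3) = 2*n^5 - 10*n^4 + 10*n^3 + 7*n^2 - 6*n + 9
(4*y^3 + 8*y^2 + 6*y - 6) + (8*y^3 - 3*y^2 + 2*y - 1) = 12*y^3 + 5*y^2 + 8*y - 7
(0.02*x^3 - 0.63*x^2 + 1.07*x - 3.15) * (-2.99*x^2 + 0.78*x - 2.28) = -0.0598*x^5 + 1.8993*x^4 - 3.7363*x^3 + 11.6895*x^2 - 4.8966*x + 7.182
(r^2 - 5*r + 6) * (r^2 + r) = r^4 - 4*r^3 + r^2 + 6*r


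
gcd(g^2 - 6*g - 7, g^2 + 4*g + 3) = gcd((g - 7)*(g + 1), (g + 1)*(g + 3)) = g + 1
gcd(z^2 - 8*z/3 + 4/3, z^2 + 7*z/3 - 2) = z - 2/3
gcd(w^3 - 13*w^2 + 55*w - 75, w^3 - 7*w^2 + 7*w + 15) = w^2 - 8*w + 15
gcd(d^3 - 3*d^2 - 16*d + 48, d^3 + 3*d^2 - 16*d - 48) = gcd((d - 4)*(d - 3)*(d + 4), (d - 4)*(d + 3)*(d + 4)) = d^2 - 16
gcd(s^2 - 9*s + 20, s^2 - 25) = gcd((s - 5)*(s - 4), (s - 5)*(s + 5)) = s - 5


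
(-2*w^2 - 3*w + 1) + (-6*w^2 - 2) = -8*w^2 - 3*w - 1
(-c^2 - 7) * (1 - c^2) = c^4 + 6*c^2 - 7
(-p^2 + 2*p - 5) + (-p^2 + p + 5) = -2*p^2 + 3*p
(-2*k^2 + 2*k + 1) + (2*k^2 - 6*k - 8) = -4*k - 7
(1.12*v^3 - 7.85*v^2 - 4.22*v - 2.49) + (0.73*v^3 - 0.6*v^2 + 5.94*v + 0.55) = 1.85*v^3 - 8.45*v^2 + 1.72*v - 1.94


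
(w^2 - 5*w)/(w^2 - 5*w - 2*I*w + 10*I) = w/(w - 2*I)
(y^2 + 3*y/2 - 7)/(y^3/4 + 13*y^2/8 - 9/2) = 4*(2*y^2 + 3*y - 14)/(2*y^3 + 13*y^2 - 36)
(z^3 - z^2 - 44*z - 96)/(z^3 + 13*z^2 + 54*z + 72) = (z - 8)/(z + 6)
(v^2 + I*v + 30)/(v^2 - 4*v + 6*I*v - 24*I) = (v - 5*I)/(v - 4)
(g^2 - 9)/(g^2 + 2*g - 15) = (g + 3)/(g + 5)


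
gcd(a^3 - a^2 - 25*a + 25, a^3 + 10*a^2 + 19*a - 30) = a^2 + 4*a - 5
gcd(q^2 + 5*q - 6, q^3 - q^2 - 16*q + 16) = q - 1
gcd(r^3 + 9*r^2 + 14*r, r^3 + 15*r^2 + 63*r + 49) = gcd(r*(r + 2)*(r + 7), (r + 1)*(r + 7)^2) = r + 7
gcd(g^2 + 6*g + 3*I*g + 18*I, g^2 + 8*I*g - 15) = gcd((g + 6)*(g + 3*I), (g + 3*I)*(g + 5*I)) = g + 3*I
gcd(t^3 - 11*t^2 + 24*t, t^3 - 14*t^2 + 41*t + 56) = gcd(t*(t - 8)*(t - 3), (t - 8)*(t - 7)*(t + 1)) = t - 8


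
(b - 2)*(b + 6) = b^2 + 4*b - 12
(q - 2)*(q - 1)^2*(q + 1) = q^4 - 3*q^3 + q^2 + 3*q - 2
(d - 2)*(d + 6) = d^2 + 4*d - 12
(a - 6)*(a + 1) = a^2 - 5*a - 6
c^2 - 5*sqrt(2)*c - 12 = (c - 6*sqrt(2))*(c + sqrt(2))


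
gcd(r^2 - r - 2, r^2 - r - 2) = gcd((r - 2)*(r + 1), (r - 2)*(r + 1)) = r^2 - r - 2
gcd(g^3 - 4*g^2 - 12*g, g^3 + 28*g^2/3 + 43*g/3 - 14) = 1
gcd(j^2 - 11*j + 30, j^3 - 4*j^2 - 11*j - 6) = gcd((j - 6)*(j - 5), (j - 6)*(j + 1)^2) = j - 6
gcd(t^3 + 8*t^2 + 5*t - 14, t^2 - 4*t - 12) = t + 2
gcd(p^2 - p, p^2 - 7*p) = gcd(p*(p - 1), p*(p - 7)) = p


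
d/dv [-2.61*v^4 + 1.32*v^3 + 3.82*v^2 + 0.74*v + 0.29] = -10.44*v^3 + 3.96*v^2 + 7.64*v + 0.74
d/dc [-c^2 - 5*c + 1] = -2*c - 5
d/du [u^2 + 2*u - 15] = 2*u + 2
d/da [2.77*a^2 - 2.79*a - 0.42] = 5.54*a - 2.79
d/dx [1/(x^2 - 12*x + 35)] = 2*(6 - x)/(x^2 - 12*x + 35)^2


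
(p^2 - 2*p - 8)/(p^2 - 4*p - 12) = (p - 4)/(p - 6)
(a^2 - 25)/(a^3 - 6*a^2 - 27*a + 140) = (a - 5)/(a^2 - 11*a + 28)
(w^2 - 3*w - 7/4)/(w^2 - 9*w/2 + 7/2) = (w + 1/2)/(w - 1)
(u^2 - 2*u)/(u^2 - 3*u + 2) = u/(u - 1)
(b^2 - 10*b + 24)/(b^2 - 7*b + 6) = (b - 4)/(b - 1)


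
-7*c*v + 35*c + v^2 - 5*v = (-7*c + v)*(v - 5)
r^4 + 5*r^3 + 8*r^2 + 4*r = r*(r + 1)*(r + 2)^2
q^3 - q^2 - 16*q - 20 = (q - 5)*(q + 2)^2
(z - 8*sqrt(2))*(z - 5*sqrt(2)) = z^2 - 13*sqrt(2)*z + 80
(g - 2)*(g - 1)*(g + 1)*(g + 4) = g^4 + 2*g^3 - 9*g^2 - 2*g + 8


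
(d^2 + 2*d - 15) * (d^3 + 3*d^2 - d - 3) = d^5 + 5*d^4 - 10*d^3 - 50*d^2 + 9*d + 45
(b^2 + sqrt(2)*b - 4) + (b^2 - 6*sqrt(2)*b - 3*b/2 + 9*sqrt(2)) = 2*b^2 - 5*sqrt(2)*b - 3*b/2 - 4 + 9*sqrt(2)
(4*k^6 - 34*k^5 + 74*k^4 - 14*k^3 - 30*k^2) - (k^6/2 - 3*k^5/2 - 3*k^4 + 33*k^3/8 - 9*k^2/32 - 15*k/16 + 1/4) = 7*k^6/2 - 65*k^5/2 + 77*k^4 - 145*k^3/8 - 951*k^2/32 + 15*k/16 - 1/4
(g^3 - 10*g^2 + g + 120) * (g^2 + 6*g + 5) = g^5 - 4*g^4 - 54*g^3 + 76*g^2 + 725*g + 600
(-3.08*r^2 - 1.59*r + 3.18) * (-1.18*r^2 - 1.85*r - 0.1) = 3.6344*r^4 + 7.5742*r^3 - 0.502899999999999*r^2 - 5.724*r - 0.318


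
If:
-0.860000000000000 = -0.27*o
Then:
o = 3.19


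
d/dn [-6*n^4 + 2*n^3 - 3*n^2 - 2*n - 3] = -24*n^3 + 6*n^2 - 6*n - 2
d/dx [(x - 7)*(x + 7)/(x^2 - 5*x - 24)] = 5*(-x^2 + 10*x - 49)/(x^4 - 10*x^3 - 23*x^2 + 240*x + 576)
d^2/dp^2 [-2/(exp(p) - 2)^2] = -8*(exp(p) + 1)*exp(p)/(exp(p) - 2)^4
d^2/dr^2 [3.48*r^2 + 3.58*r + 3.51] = 6.96000000000000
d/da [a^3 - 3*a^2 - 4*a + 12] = 3*a^2 - 6*a - 4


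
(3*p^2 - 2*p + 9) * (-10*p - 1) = -30*p^3 + 17*p^2 - 88*p - 9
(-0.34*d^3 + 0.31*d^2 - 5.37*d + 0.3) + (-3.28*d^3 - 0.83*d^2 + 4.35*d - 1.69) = -3.62*d^3 - 0.52*d^2 - 1.02*d - 1.39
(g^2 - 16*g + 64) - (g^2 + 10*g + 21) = 43 - 26*g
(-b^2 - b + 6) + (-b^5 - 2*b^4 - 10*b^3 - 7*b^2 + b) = -b^5 - 2*b^4 - 10*b^3 - 8*b^2 + 6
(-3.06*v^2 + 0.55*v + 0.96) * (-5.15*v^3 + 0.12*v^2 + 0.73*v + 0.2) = 15.759*v^5 - 3.1997*v^4 - 7.1118*v^3 - 0.0953000000000001*v^2 + 0.8108*v + 0.192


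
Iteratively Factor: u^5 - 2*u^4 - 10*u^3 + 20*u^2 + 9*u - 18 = (u + 1)*(u^4 - 3*u^3 - 7*u^2 + 27*u - 18) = (u + 1)*(u + 3)*(u^3 - 6*u^2 + 11*u - 6) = (u - 3)*(u + 1)*(u + 3)*(u^2 - 3*u + 2) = (u - 3)*(u - 1)*(u + 1)*(u + 3)*(u - 2)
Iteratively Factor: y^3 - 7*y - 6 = (y + 2)*(y^2 - 2*y - 3) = (y - 3)*(y + 2)*(y + 1)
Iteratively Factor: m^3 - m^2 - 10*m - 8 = (m + 1)*(m^2 - 2*m - 8) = (m - 4)*(m + 1)*(m + 2)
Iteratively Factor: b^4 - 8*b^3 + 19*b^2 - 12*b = (b - 4)*(b^3 - 4*b^2 + 3*b) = (b - 4)*(b - 3)*(b^2 - b) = (b - 4)*(b - 3)*(b - 1)*(b)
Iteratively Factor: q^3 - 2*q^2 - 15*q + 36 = (q - 3)*(q^2 + q - 12) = (q - 3)^2*(q + 4)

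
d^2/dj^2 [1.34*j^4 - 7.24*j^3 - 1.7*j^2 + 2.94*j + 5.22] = 16.08*j^2 - 43.44*j - 3.4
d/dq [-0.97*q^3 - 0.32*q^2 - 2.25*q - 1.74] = -2.91*q^2 - 0.64*q - 2.25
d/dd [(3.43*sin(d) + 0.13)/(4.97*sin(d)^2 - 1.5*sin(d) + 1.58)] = (-17.0471*sin(d)^2 - 1.2922*sin(d) + 5.6144)*cos(d)/(24.7009*sin(d)^4 - 14.91*sin(d)^3 + 17.9552*sin(d)^2 - 4.74*sin(d) + 2.4964)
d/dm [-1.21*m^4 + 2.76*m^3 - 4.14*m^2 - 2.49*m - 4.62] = -4.84*m^3 + 8.28*m^2 - 8.28*m - 2.49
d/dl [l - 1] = 1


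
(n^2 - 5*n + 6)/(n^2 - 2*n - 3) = (n - 2)/(n + 1)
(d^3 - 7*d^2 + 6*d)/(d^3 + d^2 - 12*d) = (d^2 - 7*d + 6)/(d^2 + d - 12)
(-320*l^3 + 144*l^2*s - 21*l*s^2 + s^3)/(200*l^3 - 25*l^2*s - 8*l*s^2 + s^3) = (-8*l + s)/(5*l + s)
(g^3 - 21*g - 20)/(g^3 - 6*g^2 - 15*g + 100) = (g + 1)/(g - 5)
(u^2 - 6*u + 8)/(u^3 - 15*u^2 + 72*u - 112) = (u - 2)/(u^2 - 11*u + 28)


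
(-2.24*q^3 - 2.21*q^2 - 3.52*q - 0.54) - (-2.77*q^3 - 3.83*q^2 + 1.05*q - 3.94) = 0.53*q^3 + 1.62*q^2 - 4.57*q + 3.4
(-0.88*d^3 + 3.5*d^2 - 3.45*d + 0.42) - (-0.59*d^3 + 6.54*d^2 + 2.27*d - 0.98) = -0.29*d^3 - 3.04*d^2 - 5.72*d + 1.4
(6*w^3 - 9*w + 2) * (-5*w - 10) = -30*w^4 - 60*w^3 + 45*w^2 + 80*w - 20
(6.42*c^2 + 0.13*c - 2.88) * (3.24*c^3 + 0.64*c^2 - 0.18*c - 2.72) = 20.8008*c^5 + 4.53*c^4 - 10.4036*c^3 - 19.329*c^2 + 0.1648*c + 7.8336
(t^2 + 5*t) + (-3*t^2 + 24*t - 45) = -2*t^2 + 29*t - 45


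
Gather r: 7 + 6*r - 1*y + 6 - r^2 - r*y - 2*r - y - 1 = -r^2 + r*(4 - y) - 2*y + 12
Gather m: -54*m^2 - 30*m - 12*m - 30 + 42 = -54*m^2 - 42*m + 12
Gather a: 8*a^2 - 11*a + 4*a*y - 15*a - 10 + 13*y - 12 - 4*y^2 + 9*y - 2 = 8*a^2 + a*(4*y - 26) - 4*y^2 + 22*y - 24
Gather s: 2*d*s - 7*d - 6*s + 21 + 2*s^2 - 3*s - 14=-7*d + 2*s^2 + s*(2*d - 9) + 7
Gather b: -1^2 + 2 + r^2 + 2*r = r^2 + 2*r + 1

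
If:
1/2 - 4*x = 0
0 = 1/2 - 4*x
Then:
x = 1/8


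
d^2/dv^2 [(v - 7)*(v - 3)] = 2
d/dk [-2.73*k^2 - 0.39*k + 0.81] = -5.46*k - 0.39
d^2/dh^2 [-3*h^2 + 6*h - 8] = -6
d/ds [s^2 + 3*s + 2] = 2*s + 3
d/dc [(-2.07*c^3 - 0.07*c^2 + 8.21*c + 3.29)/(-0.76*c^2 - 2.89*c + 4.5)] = (1.5732*c^4 + 11.9646*c^3 - 21.5031*c^2 + 4.3708*c + 46.4531)/(0.5776*c^4 + 4.3928*c^3 + 1.5121*c^2 - 26.01*c + 20.25)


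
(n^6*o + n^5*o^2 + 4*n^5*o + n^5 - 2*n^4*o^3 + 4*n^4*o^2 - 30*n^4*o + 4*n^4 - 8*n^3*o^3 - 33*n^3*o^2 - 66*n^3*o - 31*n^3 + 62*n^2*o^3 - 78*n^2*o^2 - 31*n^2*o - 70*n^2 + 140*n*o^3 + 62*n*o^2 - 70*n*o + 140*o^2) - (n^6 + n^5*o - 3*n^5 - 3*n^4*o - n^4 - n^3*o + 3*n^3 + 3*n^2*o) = n^6*o - n^6 + n^5*o^2 + 3*n^5*o + 4*n^5 - 2*n^4*o^3 + 4*n^4*o^2 - 27*n^4*o + 5*n^4 - 8*n^3*o^3 - 33*n^3*o^2 - 65*n^3*o - 34*n^3 + 62*n^2*o^3 - 78*n^2*o^2 - 34*n^2*o - 70*n^2 + 140*n*o^3 + 62*n*o^2 - 70*n*o + 140*o^2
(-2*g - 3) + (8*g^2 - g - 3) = 8*g^2 - 3*g - 6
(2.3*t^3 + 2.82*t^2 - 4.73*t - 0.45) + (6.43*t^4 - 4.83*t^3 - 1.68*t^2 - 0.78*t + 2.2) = 6.43*t^4 - 2.53*t^3 + 1.14*t^2 - 5.51*t + 1.75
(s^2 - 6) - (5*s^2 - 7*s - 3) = -4*s^2 + 7*s - 3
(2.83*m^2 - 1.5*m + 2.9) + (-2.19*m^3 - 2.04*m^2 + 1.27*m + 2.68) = -2.19*m^3 + 0.79*m^2 - 0.23*m + 5.58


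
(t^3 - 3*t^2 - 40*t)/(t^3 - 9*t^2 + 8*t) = (t + 5)/(t - 1)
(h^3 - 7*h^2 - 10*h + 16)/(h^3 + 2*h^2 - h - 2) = (h - 8)/(h + 1)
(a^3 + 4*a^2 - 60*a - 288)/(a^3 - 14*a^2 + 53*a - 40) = (a^2 + 12*a + 36)/(a^2 - 6*a + 5)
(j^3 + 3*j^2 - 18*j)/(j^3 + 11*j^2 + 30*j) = (j - 3)/(j + 5)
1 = 1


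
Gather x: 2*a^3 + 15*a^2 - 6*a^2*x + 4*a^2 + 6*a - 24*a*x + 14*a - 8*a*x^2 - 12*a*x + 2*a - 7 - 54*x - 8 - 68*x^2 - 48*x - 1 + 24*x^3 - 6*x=2*a^3 + 19*a^2 + 22*a + 24*x^3 + x^2*(-8*a - 68) + x*(-6*a^2 - 36*a - 108) - 16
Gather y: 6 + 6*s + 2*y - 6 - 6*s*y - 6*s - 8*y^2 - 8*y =-8*y^2 + y*(-6*s - 6)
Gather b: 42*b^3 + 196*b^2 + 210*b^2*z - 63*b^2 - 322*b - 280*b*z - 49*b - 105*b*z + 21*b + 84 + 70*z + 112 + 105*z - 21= 42*b^3 + b^2*(210*z + 133) + b*(-385*z - 350) + 175*z + 175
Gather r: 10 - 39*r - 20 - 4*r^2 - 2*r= -4*r^2 - 41*r - 10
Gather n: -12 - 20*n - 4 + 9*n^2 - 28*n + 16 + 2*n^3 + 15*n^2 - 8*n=2*n^3 + 24*n^2 - 56*n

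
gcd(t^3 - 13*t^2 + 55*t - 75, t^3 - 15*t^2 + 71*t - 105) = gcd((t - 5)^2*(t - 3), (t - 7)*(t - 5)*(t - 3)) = t^2 - 8*t + 15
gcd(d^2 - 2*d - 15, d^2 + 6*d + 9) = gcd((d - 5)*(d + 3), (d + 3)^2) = d + 3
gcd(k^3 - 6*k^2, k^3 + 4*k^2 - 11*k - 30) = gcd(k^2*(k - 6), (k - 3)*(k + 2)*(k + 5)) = 1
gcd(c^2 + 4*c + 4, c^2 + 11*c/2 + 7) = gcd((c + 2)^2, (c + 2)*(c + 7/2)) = c + 2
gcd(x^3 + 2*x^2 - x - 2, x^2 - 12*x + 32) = 1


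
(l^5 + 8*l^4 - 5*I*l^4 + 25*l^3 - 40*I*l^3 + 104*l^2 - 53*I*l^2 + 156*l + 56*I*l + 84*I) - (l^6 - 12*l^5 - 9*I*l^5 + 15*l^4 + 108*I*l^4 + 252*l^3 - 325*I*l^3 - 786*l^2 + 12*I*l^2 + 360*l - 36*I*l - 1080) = -l^6 + 13*l^5 + 9*I*l^5 - 7*l^4 - 113*I*l^4 - 227*l^3 + 285*I*l^3 + 890*l^2 - 65*I*l^2 - 204*l + 92*I*l + 1080 + 84*I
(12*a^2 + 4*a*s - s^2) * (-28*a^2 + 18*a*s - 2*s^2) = -336*a^4 + 104*a^3*s + 76*a^2*s^2 - 26*a*s^3 + 2*s^4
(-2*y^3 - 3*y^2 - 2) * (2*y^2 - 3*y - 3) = -4*y^5 + 15*y^3 + 5*y^2 + 6*y + 6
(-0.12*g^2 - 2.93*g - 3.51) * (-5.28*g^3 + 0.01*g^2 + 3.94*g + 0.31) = 0.6336*g^5 + 15.4692*g^4 + 18.0307*g^3 - 11.6165*g^2 - 14.7377*g - 1.0881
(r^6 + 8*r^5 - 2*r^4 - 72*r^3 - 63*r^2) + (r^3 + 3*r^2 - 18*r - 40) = r^6 + 8*r^5 - 2*r^4 - 71*r^3 - 60*r^2 - 18*r - 40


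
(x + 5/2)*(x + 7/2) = x^2 + 6*x + 35/4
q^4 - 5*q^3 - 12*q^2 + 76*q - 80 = (q - 5)*(q - 2)^2*(q + 4)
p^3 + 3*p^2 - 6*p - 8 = (p - 2)*(p + 1)*(p + 4)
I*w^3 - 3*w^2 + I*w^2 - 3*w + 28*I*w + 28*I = (w - 4*I)*(w + 7*I)*(I*w + I)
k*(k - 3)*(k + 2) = k^3 - k^2 - 6*k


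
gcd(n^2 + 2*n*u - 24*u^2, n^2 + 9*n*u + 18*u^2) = n + 6*u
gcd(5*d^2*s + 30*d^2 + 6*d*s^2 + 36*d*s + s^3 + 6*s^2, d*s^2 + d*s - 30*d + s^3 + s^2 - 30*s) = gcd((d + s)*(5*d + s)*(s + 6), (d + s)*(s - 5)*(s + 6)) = d*s + 6*d + s^2 + 6*s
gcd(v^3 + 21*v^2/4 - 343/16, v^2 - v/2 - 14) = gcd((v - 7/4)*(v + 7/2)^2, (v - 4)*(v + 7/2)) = v + 7/2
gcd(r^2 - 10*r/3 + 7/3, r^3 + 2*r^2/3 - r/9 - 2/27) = 1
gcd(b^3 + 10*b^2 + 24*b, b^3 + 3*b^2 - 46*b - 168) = b^2 + 10*b + 24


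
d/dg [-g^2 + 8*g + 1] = 8 - 2*g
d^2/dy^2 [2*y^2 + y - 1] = 4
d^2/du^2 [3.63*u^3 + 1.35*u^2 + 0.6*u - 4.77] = 21.78*u + 2.7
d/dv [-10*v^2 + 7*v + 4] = 7 - 20*v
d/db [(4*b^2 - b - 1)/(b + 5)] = 4*(b^2 + 10*b - 1)/(b^2 + 10*b + 25)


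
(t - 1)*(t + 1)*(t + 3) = t^3 + 3*t^2 - t - 3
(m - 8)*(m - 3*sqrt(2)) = m^2 - 8*m - 3*sqrt(2)*m + 24*sqrt(2)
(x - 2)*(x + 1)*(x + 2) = x^3 + x^2 - 4*x - 4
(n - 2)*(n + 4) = n^2 + 2*n - 8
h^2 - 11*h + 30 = (h - 6)*(h - 5)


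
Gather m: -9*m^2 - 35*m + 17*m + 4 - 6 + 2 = -9*m^2 - 18*m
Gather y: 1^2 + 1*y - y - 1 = 0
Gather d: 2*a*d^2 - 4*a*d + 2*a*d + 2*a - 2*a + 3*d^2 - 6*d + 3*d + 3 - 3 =d^2*(2*a + 3) + d*(-2*a - 3)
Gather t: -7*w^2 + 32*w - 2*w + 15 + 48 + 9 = -7*w^2 + 30*w + 72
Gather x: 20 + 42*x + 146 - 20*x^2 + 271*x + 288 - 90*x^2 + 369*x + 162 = -110*x^2 + 682*x + 616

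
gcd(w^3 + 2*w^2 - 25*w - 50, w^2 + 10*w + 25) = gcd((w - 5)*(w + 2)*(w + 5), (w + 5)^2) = w + 5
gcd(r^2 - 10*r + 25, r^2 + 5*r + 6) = 1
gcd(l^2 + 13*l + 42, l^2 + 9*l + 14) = l + 7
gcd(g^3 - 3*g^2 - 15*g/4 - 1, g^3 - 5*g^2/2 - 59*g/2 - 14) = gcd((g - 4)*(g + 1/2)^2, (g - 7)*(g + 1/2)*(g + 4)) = g + 1/2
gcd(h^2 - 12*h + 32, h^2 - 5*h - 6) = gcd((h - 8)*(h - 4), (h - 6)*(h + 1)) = 1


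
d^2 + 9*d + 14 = (d + 2)*(d + 7)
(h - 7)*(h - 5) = h^2 - 12*h + 35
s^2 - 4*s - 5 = (s - 5)*(s + 1)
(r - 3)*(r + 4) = r^2 + r - 12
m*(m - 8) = m^2 - 8*m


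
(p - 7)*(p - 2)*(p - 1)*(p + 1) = p^4 - 9*p^3 + 13*p^2 + 9*p - 14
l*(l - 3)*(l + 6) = l^3 + 3*l^2 - 18*l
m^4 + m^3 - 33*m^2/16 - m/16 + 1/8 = (m - 1)*(m - 1/4)*(m + 1/4)*(m + 2)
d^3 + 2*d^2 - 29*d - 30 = (d - 5)*(d + 1)*(d + 6)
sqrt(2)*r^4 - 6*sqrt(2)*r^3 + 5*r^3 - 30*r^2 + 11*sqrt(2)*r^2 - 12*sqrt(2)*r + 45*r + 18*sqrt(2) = (r - 3)^2*(r + 2*sqrt(2))*(sqrt(2)*r + 1)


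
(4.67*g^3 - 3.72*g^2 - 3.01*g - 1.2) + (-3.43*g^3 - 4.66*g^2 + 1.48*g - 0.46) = 1.24*g^3 - 8.38*g^2 - 1.53*g - 1.66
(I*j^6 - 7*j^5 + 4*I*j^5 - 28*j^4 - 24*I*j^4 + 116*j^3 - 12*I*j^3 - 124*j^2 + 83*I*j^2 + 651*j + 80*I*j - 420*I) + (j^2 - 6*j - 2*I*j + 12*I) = I*j^6 - 7*j^5 + 4*I*j^5 - 28*j^4 - 24*I*j^4 + 116*j^3 - 12*I*j^3 - 123*j^2 + 83*I*j^2 + 645*j + 78*I*j - 408*I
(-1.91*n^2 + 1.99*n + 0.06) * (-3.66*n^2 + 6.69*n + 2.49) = 6.9906*n^4 - 20.0613*n^3 + 8.3376*n^2 + 5.3565*n + 0.1494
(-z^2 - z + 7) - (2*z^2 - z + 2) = 5 - 3*z^2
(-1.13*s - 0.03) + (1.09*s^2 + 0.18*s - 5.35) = 1.09*s^2 - 0.95*s - 5.38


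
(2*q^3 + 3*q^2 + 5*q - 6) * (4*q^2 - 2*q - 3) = 8*q^5 + 8*q^4 + 8*q^3 - 43*q^2 - 3*q + 18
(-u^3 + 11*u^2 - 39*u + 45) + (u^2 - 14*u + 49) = -u^3 + 12*u^2 - 53*u + 94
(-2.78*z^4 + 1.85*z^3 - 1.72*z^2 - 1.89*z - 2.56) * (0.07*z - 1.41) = -0.1946*z^5 + 4.0493*z^4 - 2.7289*z^3 + 2.2929*z^2 + 2.4857*z + 3.6096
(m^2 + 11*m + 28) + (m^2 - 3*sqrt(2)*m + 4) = 2*m^2 - 3*sqrt(2)*m + 11*m + 32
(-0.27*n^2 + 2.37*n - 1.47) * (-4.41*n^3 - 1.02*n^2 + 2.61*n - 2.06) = 1.1907*n^5 - 10.1763*n^4 + 3.3606*n^3 + 8.2413*n^2 - 8.7189*n + 3.0282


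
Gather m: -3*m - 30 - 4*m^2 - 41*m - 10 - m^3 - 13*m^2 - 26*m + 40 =-m^3 - 17*m^2 - 70*m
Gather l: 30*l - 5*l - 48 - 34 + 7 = 25*l - 75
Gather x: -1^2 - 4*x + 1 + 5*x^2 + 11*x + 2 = 5*x^2 + 7*x + 2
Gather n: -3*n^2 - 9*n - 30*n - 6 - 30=-3*n^2 - 39*n - 36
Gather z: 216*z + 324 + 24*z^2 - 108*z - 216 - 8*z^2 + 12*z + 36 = 16*z^2 + 120*z + 144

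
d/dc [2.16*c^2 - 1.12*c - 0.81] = 4.32*c - 1.12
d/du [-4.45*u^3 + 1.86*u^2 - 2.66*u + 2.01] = -13.35*u^2 + 3.72*u - 2.66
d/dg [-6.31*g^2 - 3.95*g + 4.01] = -12.62*g - 3.95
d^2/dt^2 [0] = 0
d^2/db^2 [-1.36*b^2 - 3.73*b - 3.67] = -2.72000000000000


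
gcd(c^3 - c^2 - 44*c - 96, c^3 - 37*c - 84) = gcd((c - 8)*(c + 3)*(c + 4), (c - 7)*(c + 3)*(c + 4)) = c^2 + 7*c + 12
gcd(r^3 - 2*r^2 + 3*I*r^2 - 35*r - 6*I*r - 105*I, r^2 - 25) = r + 5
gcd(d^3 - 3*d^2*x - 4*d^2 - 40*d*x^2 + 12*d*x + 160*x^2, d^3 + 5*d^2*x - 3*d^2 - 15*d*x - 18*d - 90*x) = d + 5*x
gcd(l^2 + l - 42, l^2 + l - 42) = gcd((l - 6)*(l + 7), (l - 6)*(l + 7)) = l^2 + l - 42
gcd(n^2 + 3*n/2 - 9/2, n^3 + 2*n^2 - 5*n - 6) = n + 3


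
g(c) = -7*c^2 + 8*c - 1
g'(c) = 8 - 14*c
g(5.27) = -153.25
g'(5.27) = -65.78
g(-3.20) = -98.28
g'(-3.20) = 52.80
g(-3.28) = -102.55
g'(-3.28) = 53.92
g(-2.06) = -47.19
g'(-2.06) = 36.84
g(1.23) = -1.75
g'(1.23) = -9.22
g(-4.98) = -214.44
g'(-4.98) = 77.72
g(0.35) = 0.94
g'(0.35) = 3.10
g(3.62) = -63.77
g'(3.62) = -42.68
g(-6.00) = -301.00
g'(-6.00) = 92.00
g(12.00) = -913.00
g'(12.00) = -160.00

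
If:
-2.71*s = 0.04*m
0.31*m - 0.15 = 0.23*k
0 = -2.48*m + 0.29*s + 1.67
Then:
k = 0.25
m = 0.67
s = -0.01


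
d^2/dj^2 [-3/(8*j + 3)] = -384/(8*j + 3)^3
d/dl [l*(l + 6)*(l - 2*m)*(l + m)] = 4*l^3 - 3*l^2*m + 18*l^2 - 4*l*m^2 - 12*l*m - 12*m^2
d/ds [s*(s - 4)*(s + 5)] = 3*s^2 + 2*s - 20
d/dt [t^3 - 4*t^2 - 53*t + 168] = 3*t^2 - 8*t - 53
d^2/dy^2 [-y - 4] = 0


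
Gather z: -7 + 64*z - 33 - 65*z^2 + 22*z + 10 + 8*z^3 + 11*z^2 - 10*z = 8*z^3 - 54*z^2 + 76*z - 30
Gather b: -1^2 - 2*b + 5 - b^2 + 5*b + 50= -b^2 + 3*b + 54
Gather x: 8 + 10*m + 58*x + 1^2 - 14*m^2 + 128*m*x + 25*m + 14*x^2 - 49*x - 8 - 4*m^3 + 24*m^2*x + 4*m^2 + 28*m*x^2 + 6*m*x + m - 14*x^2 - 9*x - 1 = -4*m^3 - 10*m^2 + 28*m*x^2 + 36*m + x*(24*m^2 + 134*m)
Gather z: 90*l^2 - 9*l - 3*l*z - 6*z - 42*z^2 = 90*l^2 - 9*l - 42*z^2 + z*(-3*l - 6)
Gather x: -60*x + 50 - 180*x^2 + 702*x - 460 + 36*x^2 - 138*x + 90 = -144*x^2 + 504*x - 320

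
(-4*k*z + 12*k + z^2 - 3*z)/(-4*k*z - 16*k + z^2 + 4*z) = (z - 3)/(z + 4)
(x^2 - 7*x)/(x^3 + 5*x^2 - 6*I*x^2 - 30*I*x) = (x - 7)/(x^2 + x*(5 - 6*I) - 30*I)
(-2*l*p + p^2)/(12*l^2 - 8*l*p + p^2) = p/(-6*l + p)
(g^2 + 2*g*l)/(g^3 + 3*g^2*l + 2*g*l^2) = 1/(g + l)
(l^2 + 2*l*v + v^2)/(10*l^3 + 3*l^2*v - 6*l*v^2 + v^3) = (l + v)/(10*l^2 - 7*l*v + v^2)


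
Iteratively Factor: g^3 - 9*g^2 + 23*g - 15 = (g - 1)*(g^2 - 8*g + 15) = (g - 3)*(g - 1)*(g - 5)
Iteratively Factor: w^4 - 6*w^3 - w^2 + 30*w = (w - 5)*(w^3 - w^2 - 6*w) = (w - 5)*(w - 3)*(w^2 + 2*w) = (w - 5)*(w - 3)*(w + 2)*(w)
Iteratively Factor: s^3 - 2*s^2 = (s - 2)*(s^2) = s*(s - 2)*(s)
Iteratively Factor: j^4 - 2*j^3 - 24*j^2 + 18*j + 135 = (j - 3)*(j^3 + j^2 - 21*j - 45) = (j - 3)*(j + 3)*(j^2 - 2*j - 15) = (j - 3)*(j + 3)^2*(j - 5)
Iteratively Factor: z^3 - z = (z - 1)*(z^2 + z) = (z - 1)*(z + 1)*(z)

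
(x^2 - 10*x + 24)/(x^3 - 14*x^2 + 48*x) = (x - 4)/(x*(x - 8))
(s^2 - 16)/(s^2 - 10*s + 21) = (s^2 - 16)/(s^2 - 10*s + 21)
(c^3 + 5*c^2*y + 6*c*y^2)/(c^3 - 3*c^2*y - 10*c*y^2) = (-c - 3*y)/(-c + 5*y)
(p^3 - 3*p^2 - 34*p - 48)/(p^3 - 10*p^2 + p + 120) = (p + 2)/(p - 5)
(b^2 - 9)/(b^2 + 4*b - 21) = (b + 3)/(b + 7)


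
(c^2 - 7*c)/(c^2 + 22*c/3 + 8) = 3*c*(c - 7)/(3*c^2 + 22*c + 24)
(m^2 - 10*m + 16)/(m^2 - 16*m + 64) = (m - 2)/(m - 8)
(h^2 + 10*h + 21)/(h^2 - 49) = (h + 3)/(h - 7)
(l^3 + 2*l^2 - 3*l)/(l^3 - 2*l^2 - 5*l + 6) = l*(l + 3)/(l^2 - l - 6)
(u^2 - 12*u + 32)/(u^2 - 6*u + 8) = (u - 8)/(u - 2)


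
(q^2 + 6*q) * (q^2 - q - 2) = q^4 + 5*q^3 - 8*q^2 - 12*q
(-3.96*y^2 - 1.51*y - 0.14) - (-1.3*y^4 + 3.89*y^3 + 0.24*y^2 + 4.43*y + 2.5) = 1.3*y^4 - 3.89*y^3 - 4.2*y^2 - 5.94*y - 2.64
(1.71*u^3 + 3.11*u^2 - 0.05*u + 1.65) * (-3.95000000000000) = -6.7545*u^3 - 12.2845*u^2 + 0.1975*u - 6.5175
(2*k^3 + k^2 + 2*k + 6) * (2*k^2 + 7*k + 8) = 4*k^5 + 16*k^4 + 27*k^3 + 34*k^2 + 58*k + 48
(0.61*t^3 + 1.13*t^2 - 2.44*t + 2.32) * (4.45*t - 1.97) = 2.7145*t^4 + 3.8268*t^3 - 13.0841*t^2 + 15.1308*t - 4.5704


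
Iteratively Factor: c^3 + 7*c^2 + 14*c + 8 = (c + 4)*(c^2 + 3*c + 2) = (c + 1)*(c + 4)*(c + 2)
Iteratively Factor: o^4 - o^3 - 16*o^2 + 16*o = (o + 4)*(o^3 - 5*o^2 + 4*o) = o*(o + 4)*(o^2 - 5*o + 4) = o*(o - 4)*(o + 4)*(o - 1)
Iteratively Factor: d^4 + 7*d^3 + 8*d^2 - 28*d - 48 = (d - 2)*(d^3 + 9*d^2 + 26*d + 24) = (d - 2)*(d + 4)*(d^2 + 5*d + 6) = (d - 2)*(d + 2)*(d + 4)*(d + 3)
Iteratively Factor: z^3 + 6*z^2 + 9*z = (z + 3)*(z^2 + 3*z) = z*(z + 3)*(z + 3)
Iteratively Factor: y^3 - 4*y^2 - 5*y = (y)*(y^2 - 4*y - 5) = y*(y - 5)*(y + 1)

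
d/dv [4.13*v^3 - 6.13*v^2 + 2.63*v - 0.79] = 12.39*v^2 - 12.26*v + 2.63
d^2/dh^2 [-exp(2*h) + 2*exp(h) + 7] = (2 - 4*exp(h))*exp(h)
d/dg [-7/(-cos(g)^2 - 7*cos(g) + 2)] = 7*(2*cos(g) + 7)*sin(g)/(cos(g)^2 + 7*cos(g) - 2)^2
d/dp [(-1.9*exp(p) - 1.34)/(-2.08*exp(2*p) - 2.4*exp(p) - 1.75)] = (-3.952*exp(2*p) - 5.5744*exp(p) + 0.109)*exp(p)/(4.3264*exp(4*p) + 9.984*exp(3*p) + 13.04*exp(2*p) + 8.4*exp(p) + 3.0625)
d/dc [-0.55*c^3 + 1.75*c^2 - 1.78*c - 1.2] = -1.65*c^2 + 3.5*c - 1.78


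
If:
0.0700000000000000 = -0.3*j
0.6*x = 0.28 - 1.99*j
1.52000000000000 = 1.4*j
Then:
No Solution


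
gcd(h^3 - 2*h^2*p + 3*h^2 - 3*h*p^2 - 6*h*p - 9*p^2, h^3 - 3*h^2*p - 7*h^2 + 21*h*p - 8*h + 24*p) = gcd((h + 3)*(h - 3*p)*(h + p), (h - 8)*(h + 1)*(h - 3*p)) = -h + 3*p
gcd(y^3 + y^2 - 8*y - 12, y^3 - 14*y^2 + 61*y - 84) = y - 3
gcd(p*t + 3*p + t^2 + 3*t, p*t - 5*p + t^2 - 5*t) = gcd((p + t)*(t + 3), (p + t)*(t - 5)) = p + t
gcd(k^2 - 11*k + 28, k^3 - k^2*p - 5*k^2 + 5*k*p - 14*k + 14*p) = k - 7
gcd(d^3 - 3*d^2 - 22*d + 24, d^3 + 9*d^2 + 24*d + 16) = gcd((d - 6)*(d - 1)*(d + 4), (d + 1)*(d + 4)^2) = d + 4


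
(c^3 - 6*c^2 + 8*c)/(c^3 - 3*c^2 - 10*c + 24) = c/(c + 3)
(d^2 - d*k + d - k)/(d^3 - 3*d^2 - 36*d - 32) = (d - k)/(d^2 - 4*d - 32)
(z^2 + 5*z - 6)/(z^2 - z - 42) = (z - 1)/(z - 7)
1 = 1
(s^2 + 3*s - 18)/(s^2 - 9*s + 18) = (s + 6)/(s - 6)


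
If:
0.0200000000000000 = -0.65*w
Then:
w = -0.03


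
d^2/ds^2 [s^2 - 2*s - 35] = 2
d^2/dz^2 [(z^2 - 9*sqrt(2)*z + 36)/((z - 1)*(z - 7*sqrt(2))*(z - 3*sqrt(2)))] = 2*(z^6 - 27*sqrt(2)*z^5 - 3*sqrt(2)*z^4 + 630*z^4 - 3881*sqrt(2)*z^3 + 68*z^3 - 288*sqrt(2)*z^2 + 26118*z^2 - 45306*sqrt(2)*z + 1080*z - 756*sqrt(2) + 63396)/(z^9 - 30*sqrt(2)*z^8 - 3*z^8 + 90*sqrt(2)*z^7 + 729*z^7 - 4610*sqrt(2)*z^6 - 2179*z^6 + 13590*sqrt(2)*z^5 + 32670*z^5 - 66480*sqrt(2)*z^4 - 92202*z^4 + 165564*z^3 + 163280*sqrt(2)*z^3 - 252756*z^2 - 158760*sqrt(2)*z^2 + 52920*sqrt(2)*z + 222264*z - 74088)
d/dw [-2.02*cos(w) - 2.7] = 2.02*sin(w)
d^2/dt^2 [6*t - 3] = 0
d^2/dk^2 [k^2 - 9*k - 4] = 2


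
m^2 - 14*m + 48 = (m - 8)*(m - 6)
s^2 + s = s*(s + 1)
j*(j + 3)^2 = j^3 + 6*j^2 + 9*j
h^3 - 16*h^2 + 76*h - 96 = (h - 8)*(h - 6)*(h - 2)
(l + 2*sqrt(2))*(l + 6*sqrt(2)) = l^2 + 8*sqrt(2)*l + 24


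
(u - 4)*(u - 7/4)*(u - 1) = u^3 - 27*u^2/4 + 51*u/4 - 7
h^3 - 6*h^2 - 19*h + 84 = (h - 7)*(h - 3)*(h + 4)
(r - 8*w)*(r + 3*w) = r^2 - 5*r*w - 24*w^2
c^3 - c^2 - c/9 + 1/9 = (c - 1)*(c - 1/3)*(c + 1/3)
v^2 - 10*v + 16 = (v - 8)*(v - 2)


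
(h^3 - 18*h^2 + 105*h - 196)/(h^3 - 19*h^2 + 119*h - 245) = (h - 4)/(h - 5)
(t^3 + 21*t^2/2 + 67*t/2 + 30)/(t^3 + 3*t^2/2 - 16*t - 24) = (t + 5)/(t - 4)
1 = 1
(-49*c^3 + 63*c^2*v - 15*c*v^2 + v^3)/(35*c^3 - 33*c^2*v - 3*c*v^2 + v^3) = (-7*c + v)/(5*c + v)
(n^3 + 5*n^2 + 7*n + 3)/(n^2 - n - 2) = (n^2 + 4*n + 3)/(n - 2)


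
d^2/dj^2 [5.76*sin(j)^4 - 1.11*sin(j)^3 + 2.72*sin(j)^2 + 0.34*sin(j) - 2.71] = -92.16*sin(j)^4 + 9.99*sin(j)^3 + 58.24*sin(j)^2 - 7.0*sin(j) + 5.44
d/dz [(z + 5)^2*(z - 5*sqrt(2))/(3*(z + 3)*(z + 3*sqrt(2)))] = (z + 5)*((-z + 5*sqrt(2))*(z + 3)*(z + 5) + (-z + 5*sqrt(2))*(z + 5)*(z + 3*sqrt(2)) + (z + 3)*(z + 3*sqrt(2))*(3*z - 10*sqrt(2) + 5))/(3*(z + 3)^2*(z + 3*sqrt(2))^2)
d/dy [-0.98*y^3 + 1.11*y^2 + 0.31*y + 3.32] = -2.94*y^2 + 2.22*y + 0.31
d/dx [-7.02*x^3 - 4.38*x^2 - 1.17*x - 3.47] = -21.06*x^2 - 8.76*x - 1.17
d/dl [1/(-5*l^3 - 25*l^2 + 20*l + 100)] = (3*l^2 + 10*l - 4)/(5*(l^3 + 5*l^2 - 4*l - 20)^2)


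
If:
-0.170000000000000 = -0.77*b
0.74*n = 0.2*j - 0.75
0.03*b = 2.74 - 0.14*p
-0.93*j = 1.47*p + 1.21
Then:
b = 0.22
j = -32.16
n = -9.71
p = 19.52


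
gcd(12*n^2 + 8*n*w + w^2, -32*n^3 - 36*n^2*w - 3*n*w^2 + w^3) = 1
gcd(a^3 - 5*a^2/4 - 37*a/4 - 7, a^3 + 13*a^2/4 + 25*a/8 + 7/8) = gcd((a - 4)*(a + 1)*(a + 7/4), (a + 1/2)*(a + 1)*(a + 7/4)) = a^2 + 11*a/4 + 7/4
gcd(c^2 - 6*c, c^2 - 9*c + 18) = c - 6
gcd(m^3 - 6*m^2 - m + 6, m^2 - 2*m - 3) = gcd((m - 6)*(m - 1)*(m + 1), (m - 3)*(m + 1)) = m + 1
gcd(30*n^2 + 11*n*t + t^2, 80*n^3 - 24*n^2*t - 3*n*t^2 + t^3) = 5*n + t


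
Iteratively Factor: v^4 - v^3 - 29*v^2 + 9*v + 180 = (v - 3)*(v^3 + 2*v^2 - 23*v - 60) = (v - 3)*(v + 4)*(v^2 - 2*v - 15) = (v - 3)*(v + 3)*(v + 4)*(v - 5)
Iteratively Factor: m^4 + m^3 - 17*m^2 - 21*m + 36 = (m - 4)*(m^3 + 5*m^2 + 3*m - 9) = (m - 4)*(m + 3)*(m^2 + 2*m - 3) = (m - 4)*(m + 3)^2*(m - 1)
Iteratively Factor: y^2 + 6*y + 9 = (y + 3)*(y + 3)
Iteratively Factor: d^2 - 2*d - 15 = (d - 5)*(d + 3)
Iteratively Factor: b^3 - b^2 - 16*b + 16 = (b + 4)*(b^2 - 5*b + 4) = (b - 1)*(b + 4)*(b - 4)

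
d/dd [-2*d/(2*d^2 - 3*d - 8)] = 4*(d^2 + 4)/(4*d^4 - 12*d^3 - 23*d^2 + 48*d + 64)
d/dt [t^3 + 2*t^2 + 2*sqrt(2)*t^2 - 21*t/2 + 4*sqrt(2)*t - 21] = 3*t^2 + 4*t + 4*sqrt(2)*t - 21/2 + 4*sqrt(2)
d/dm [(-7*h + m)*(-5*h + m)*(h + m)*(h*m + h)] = h*(35*h^3 + 46*h^2*m + 23*h^2 - 33*h*m^2 - 22*h*m + 4*m^3 + 3*m^2)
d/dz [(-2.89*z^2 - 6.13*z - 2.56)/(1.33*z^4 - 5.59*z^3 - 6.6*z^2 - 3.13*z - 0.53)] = (7.6874*z^5 + 8.3036*z^4 - 54.9142*z^3 - 74.3435*z^2 - 30.7286*z - 4.7639)/(1.7689*z^8 - 14.8694*z^7 + 13.6921*z^6 + 65.4622*z^5 + 77.1436*z^4 + 47.2414*z^3 + 16.7929*z^2 + 3.3178*z + 0.2809)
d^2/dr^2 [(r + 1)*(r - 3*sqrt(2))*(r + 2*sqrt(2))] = 6*r - 2*sqrt(2) + 2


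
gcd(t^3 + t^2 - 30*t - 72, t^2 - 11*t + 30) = t - 6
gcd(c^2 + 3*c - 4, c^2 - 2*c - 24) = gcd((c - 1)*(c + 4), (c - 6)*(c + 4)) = c + 4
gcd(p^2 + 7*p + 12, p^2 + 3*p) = p + 3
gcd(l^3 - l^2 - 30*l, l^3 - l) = l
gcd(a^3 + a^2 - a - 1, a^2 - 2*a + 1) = a - 1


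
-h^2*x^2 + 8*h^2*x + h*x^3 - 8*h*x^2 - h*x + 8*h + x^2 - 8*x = (-h + x)*(x - 8)*(h*x + 1)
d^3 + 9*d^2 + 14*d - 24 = (d - 1)*(d + 4)*(d + 6)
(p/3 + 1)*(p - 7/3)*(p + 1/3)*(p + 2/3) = p^4/3 + 5*p^3/9 - 55*p^2/27 - 185*p/81 - 14/27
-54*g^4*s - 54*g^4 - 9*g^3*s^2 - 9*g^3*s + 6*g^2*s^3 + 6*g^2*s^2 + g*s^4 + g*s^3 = (-3*g + s)*(3*g + s)*(6*g + s)*(g*s + g)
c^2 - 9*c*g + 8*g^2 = (c - 8*g)*(c - g)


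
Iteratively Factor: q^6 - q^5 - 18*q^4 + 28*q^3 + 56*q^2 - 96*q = (q - 2)*(q^5 + q^4 - 16*q^3 - 4*q^2 + 48*q) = (q - 2)^2*(q^4 + 3*q^3 - 10*q^2 - 24*q) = (q - 2)^2*(q + 4)*(q^3 - q^2 - 6*q) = (q - 2)^2*(q + 2)*(q + 4)*(q^2 - 3*q) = q*(q - 2)^2*(q + 2)*(q + 4)*(q - 3)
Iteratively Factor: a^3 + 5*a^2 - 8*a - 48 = (a + 4)*(a^2 + a - 12) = (a - 3)*(a + 4)*(a + 4)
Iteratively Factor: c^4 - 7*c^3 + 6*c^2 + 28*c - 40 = (c - 2)*(c^3 - 5*c^2 - 4*c + 20) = (c - 2)^2*(c^2 - 3*c - 10) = (c - 5)*(c - 2)^2*(c + 2)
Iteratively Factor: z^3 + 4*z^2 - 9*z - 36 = (z + 3)*(z^2 + z - 12) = (z - 3)*(z + 3)*(z + 4)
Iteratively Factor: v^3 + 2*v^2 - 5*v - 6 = (v + 3)*(v^2 - v - 2) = (v + 1)*(v + 3)*(v - 2)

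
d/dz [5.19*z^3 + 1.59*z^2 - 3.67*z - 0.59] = 15.57*z^2 + 3.18*z - 3.67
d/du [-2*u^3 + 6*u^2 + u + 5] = -6*u^2 + 12*u + 1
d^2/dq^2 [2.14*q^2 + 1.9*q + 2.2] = 4.28000000000000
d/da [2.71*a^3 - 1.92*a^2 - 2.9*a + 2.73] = 8.13*a^2 - 3.84*a - 2.9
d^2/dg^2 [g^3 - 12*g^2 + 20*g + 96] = 6*g - 24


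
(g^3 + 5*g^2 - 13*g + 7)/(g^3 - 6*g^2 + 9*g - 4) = (g + 7)/(g - 4)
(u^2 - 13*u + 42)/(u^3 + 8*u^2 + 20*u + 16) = (u^2 - 13*u + 42)/(u^3 + 8*u^2 + 20*u + 16)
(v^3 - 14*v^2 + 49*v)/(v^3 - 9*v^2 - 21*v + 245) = v/(v + 5)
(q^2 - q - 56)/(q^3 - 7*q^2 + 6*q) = (q^2 - q - 56)/(q*(q^2 - 7*q + 6))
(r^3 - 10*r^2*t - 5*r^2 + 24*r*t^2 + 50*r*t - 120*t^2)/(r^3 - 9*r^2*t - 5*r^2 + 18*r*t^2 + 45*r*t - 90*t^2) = (r - 4*t)/(r - 3*t)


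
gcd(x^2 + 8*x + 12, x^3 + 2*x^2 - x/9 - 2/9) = x + 2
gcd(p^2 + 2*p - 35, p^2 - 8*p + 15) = p - 5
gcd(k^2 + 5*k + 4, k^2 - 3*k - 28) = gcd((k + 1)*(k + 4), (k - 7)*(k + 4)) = k + 4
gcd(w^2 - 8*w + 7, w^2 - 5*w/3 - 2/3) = 1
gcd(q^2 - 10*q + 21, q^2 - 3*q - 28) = q - 7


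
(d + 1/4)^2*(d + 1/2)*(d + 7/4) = d^4 + 11*d^3/4 + 33*d^2/16 + 37*d/64 + 7/128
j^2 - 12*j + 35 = (j - 7)*(j - 5)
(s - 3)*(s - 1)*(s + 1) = s^3 - 3*s^2 - s + 3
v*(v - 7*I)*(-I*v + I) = -I*v^3 - 7*v^2 + I*v^2 + 7*v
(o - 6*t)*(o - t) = o^2 - 7*o*t + 6*t^2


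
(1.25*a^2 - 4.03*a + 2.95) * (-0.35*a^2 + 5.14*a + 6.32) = -0.4375*a^4 + 7.8355*a^3 - 13.8467*a^2 - 10.3066*a + 18.644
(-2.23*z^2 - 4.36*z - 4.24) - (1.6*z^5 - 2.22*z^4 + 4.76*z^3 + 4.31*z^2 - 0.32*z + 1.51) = -1.6*z^5 + 2.22*z^4 - 4.76*z^3 - 6.54*z^2 - 4.04*z - 5.75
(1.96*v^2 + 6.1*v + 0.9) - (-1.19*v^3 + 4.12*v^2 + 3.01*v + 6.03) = 1.19*v^3 - 2.16*v^2 + 3.09*v - 5.13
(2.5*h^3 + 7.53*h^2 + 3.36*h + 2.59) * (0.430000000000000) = 1.075*h^3 + 3.2379*h^2 + 1.4448*h + 1.1137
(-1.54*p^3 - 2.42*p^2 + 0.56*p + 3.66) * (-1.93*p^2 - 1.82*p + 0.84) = 2.9722*p^5 + 7.4734*p^4 + 2.03*p^3 - 10.1158*p^2 - 6.1908*p + 3.0744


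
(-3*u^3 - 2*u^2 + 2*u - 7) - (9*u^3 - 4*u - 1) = -12*u^3 - 2*u^2 + 6*u - 6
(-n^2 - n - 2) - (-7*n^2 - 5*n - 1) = 6*n^2 + 4*n - 1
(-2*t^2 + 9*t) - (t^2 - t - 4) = -3*t^2 + 10*t + 4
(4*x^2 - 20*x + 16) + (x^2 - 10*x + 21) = 5*x^2 - 30*x + 37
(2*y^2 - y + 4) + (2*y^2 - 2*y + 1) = 4*y^2 - 3*y + 5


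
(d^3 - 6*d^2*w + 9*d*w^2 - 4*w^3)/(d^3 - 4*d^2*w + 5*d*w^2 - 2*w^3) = (-d + 4*w)/(-d + 2*w)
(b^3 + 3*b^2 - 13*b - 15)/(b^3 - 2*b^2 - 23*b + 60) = (b + 1)/(b - 4)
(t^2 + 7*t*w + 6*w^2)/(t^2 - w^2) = (t + 6*w)/(t - w)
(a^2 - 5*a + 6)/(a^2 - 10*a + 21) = (a - 2)/(a - 7)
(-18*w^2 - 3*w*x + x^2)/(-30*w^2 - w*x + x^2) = (3*w + x)/(5*w + x)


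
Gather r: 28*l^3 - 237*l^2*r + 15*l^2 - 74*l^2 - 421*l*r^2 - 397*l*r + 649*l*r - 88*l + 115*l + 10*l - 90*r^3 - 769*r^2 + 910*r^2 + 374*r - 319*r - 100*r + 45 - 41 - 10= 28*l^3 - 59*l^2 + 37*l - 90*r^3 + r^2*(141 - 421*l) + r*(-237*l^2 + 252*l - 45) - 6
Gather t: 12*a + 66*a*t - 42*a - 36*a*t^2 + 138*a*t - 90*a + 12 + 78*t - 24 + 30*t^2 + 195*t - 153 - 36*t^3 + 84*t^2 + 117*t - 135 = -120*a - 36*t^3 + t^2*(114 - 36*a) + t*(204*a + 390) - 300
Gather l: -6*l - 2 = -6*l - 2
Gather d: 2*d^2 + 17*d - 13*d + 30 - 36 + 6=2*d^2 + 4*d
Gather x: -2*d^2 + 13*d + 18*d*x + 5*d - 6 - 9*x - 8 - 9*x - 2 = -2*d^2 + 18*d + x*(18*d - 18) - 16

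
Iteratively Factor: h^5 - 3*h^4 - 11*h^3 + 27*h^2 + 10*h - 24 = (h + 1)*(h^4 - 4*h^3 - 7*h^2 + 34*h - 24) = (h - 4)*(h + 1)*(h^3 - 7*h + 6) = (h - 4)*(h - 1)*(h + 1)*(h^2 + h - 6) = (h - 4)*(h - 1)*(h + 1)*(h + 3)*(h - 2)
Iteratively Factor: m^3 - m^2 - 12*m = (m + 3)*(m^2 - 4*m) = (m - 4)*(m + 3)*(m)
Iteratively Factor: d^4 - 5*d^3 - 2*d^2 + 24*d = (d - 3)*(d^3 - 2*d^2 - 8*d) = (d - 4)*(d - 3)*(d^2 + 2*d) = (d - 4)*(d - 3)*(d + 2)*(d)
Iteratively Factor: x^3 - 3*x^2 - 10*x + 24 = (x - 4)*(x^2 + x - 6) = (x - 4)*(x - 2)*(x + 3)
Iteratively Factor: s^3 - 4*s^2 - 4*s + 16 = (s - 4)*(s^2 - 4) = (s - 4)*(s - 2)*(s + 2)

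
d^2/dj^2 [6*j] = 0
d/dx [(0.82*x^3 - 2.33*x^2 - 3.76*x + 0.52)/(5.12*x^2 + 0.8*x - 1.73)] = (4.1984*x^4 + 1.312*x^3 + 13.1314*x^2 + 2.737*x + 6.0888)/(26.2144*x^4 + 8.192*x^3 - 17.0752*x^2 - 2.768*x + 2.9929)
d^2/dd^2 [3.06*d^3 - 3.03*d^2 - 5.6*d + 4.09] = 18.36*d - 6.06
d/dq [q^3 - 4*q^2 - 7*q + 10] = 3*q^2 - 8*q - 7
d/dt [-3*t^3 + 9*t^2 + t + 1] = -9*t^2 + 18*t + 1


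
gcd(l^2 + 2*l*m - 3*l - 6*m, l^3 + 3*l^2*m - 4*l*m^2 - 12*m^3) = l + 2*m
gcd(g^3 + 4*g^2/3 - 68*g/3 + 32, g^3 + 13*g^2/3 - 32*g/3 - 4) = g^2 + 4*g - 12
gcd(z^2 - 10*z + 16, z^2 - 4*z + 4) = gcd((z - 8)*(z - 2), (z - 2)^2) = z - 2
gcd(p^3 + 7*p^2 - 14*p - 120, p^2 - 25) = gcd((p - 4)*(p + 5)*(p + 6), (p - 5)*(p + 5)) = p + 5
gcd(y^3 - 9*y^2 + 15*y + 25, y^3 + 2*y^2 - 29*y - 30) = y^2 - 4*y - 5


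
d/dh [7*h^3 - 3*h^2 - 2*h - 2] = 21*h^2 - 6*h - 2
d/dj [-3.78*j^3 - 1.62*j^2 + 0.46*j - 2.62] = -11.34*j^2 - 3.24*j + 0.46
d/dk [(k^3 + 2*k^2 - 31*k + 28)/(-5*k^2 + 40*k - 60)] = (-k^4 + 16*k^3 - 51*k^2 + 8*k + 148)/(5*(k^4 - 16*k^3 + 88*k^2 - 192*k + 144))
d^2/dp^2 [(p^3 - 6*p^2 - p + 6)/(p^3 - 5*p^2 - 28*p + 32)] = 2*(-p^3 + 78*p^2 - 408*p + 1376)/(p^6 - 12*p^5 - 48*p^4 + 704*p^3 + 1536*p^2 - 12288*p - 32768)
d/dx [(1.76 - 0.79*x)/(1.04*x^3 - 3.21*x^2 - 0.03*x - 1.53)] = (1.6432*x^3 - 8.0271*x^2 + 11.2992*x + 1.2615)/(1.0816*x^6 - 6.6768*x^5 + 10.2417*x^4 - 2.9898*x^3 + 9.8235*x^2 + 0.0918*x + 2.3409)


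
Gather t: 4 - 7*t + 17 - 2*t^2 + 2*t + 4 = -2*t^2 - 5*t + 25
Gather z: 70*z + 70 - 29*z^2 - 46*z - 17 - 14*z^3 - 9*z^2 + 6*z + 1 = -14*z^3 - 38*z^2 + 30*z + 54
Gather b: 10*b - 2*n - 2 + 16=10*b - 2*n + 14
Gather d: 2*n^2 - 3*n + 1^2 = 2*n^2 - 3*n + 1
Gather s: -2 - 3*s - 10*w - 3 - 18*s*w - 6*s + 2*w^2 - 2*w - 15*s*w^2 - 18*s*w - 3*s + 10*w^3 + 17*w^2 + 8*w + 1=s*(-15*w^2 - 36*w - 12) + 10*w^3 + 19*w^2 - 4*w - 4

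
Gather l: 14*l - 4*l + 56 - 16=10*l + 40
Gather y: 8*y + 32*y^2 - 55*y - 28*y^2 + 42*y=4*y^2 - 5*y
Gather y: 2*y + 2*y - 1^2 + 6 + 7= 4*y + 12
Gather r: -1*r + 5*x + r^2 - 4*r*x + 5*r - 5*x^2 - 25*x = r^2 + r*(4 - 4*x) - 5*x^2 - 20*x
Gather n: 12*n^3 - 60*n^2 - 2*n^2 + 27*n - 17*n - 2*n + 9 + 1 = 12*n^3 - 62*n^2 + 8*n + 10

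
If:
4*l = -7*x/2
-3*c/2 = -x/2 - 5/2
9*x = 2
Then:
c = 47/27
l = -7/36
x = 2/9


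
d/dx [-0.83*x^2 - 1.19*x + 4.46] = -1.66*x - 1.19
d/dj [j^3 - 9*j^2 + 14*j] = 3*j^2 - 18*j + 14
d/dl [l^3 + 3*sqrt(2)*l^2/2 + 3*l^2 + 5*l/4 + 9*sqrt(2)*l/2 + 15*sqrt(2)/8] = 3*l^2 + 3*sqrt(2)*l + 6*l + 5/4 + 9*sqrt(2)/2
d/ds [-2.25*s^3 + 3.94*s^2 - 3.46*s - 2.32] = -6.75*s^2 + 7.88*s - 3.46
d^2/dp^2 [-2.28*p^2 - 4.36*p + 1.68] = -4.56000000000000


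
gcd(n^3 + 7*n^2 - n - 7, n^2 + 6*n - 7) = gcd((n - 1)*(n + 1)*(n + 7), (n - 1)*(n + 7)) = n^2 + 6*n - 7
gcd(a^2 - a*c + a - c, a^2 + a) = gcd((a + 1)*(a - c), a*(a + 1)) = a + 1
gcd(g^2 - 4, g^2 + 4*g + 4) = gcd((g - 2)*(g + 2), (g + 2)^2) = g + 2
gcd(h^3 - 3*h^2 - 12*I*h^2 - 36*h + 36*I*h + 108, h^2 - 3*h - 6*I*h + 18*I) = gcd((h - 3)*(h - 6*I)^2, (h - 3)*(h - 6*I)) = h^2 + h*(-3 - 6*I) + 18*I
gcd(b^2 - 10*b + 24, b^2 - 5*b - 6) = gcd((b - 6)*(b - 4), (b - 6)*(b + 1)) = b - 6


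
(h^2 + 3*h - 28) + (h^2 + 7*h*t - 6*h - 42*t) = 2*h^2 + 7*h*t - 3*h - 42*t - 28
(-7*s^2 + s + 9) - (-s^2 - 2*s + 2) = -6*s^2 + 3*s + 7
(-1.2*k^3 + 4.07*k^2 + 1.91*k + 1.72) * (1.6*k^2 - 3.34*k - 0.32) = -1.92*k^5 + 10.52*k^4 - 10.1538*k^3 - 4.9298*k^2 - 6.356*k - 0.5504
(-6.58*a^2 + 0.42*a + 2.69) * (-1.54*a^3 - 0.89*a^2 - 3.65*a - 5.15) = 10.1332*a^5 + 5.2094*a^4 + 19.5006*a^3 + 29.9599*a^2 - 11.9815*a - 13.8535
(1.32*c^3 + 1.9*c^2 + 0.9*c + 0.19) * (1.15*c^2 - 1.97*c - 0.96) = 1.518*c^5 - 0.4154*c^4 - 3.9752*c^3 - 3.3785*c^2 - 1.2383*c - 0.1824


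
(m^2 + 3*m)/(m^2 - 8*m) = (m + 3)/(m - 8)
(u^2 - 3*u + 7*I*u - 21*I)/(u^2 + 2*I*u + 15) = (u^2 + u*(-3 + 7*I) - 21*I)/(u^2 + 2*I*u + 15)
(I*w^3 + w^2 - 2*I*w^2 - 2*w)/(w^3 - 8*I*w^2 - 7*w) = I*(w - 2)/(w - 7*I)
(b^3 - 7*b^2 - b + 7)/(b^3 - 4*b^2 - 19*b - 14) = (b - 1)/(b + 2)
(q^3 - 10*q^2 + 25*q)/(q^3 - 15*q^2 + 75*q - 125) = q/(q - 5)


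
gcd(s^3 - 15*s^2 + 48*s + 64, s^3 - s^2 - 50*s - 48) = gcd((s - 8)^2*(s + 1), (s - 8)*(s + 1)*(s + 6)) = s^2 - 7*s - 8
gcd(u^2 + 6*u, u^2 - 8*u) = u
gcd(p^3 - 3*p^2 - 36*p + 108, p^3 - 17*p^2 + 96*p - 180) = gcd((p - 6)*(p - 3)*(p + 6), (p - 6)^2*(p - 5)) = p - 6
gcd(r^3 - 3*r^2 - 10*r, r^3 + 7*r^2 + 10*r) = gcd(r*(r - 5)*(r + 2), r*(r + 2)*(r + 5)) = r^2 + 2*r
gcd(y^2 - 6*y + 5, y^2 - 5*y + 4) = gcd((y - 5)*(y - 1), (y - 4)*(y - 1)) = y - 1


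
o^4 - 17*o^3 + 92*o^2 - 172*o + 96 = (o - 8)*(o - 6)*(o - 2)*(o - 1)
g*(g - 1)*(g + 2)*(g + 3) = g^4 + 4*g^3 + g^2 - 6*g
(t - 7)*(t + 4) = t^2 - 3*t - 28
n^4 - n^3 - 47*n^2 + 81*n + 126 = (n - 6)*(n - 3)*(n + 1)*(n + 7)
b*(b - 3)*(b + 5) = b^3 + 2*b^2 - 15*b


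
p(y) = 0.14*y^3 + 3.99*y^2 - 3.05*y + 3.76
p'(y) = 0.42*y^2 + 7.98*y - 3.05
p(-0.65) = 7.39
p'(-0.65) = -8.06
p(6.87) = 216.52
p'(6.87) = 71.60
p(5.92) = 154.59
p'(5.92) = 58.91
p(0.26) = 3.24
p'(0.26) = -0.95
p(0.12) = 3.45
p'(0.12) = -2.09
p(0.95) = 4.58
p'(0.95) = 4.91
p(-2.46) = 33.32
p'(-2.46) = -20.14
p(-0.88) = 9.44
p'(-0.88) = -9.75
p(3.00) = 34.30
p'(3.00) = 24.67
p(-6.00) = 135.46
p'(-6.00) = -35.81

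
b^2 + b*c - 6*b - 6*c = (b - 6)*(b + c)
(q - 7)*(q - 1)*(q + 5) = q^3 - 3*q^2 - 33*q + 35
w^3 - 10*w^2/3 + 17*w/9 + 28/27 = (w - 7/3)*(w - 4/3)*(w + 1/3)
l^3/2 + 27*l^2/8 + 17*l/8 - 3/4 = (l/2 + 1/2)*(l - 1/4)*(l + 6)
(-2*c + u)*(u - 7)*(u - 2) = -2*c*u^2 + 18*c*u - 28*c + u^3 - 9*u^2 + 14*u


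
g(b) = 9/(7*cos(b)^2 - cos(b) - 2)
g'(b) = 9*(14*sin(b)*cos(b) - sin(b))/(7*cos(b)^2 - cos(b) - 2)^2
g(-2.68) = 2.00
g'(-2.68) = 2.67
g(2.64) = 2.11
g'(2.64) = -3.17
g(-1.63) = -4.70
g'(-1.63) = 4.47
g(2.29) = 5.30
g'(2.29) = -24.04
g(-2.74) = 1.86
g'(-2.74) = 2.08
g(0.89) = 62.63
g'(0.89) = 2645.53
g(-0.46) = 3.30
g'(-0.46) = -6.22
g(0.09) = 2.28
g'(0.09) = 0.67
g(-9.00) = 1.91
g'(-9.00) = 2.29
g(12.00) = 4.20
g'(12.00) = -11.40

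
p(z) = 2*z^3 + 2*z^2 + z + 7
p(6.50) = 647.25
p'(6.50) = 280.50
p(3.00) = 82.00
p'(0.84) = 8.59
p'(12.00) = 913.00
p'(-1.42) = 7.42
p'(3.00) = 67.00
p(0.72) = 9.50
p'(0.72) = 6.99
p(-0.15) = 6.89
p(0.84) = 10.44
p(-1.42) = 3.89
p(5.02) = 315.43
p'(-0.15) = 0.54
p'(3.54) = 90.35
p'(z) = 6*z^2 + 4*z + 1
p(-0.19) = 6.87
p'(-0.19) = 0.46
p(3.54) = 124.33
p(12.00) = 3763.00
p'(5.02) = 172.28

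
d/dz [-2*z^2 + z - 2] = 1 - 4*z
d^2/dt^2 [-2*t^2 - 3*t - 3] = -4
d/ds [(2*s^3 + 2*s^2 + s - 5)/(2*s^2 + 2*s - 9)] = (4*s^4 + 8*s^3 - 52*s^2 - 16*s + 1)/(4*s^4 + 8*s^3 - 32*s^2 - 36*s + 81)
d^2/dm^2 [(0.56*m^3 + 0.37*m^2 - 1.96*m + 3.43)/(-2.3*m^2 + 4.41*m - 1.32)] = (1.4210854715202e-14*m^4 - 5.150572*m^3 - 82.569048*m^2 + 167.185116*m - 91.057278)/(12.167*m^6 - 69.9867*m^5 + 155.14029*m^4 - 166.098681*m^3 + 89.037036*m^2 - 23.051952*m + 2.299968)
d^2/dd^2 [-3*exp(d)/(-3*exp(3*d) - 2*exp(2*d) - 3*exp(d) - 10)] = (108*exp(6*d) + 54*exp(5*d) - 96*exp(4*d) - 1188*exp(3*d) - 360*exp(2*d) - 90*exp(d) + 300)*exp(d)/(27*exp(9*d) + 54*exp(8*d) + 117*exp(7*d) + 386*exp(6*d) + 477*exp(5*d) + 714*exp(4*d) + 1287*exp(3*d) + 870*exp(2*d) + 900*exp(d) + 1000)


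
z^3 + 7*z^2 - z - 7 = (z - 1)*(z + 1)*(z + 7)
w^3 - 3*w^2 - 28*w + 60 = (w - 6)*(w - 2)*(w + 5)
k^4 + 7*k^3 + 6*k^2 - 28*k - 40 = (k - 2)*(k + 2)^2*(k + 5)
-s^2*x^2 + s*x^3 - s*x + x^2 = x*(-s + x)*(s*x + 1)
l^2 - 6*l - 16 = (l - 8)*(l + 2)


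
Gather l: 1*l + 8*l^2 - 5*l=8*l^2 - 4*l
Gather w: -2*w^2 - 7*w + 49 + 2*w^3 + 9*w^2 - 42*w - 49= 2*w^3 + 7*w^2 - 49*w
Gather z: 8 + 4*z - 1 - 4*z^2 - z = -4*z^2 + 3*z + 7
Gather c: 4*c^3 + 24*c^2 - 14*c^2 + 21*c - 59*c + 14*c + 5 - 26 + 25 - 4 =4*c^3 + 10*c^2 - 24*c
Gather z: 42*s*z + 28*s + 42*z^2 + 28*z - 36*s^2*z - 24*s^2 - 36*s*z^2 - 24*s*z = -24*s^2 + 28*s + z^2*(42 - 36*s) + z*(-36*s^2 + 18*s + 28)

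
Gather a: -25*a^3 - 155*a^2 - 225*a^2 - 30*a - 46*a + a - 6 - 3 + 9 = -25*a^3 - 380*a^2 - 75*a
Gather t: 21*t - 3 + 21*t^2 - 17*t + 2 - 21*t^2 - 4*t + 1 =0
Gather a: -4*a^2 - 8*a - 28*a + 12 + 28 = -4*a^2 - 36*a + 40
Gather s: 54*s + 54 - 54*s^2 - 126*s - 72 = -54*s^2 - 72*s - 18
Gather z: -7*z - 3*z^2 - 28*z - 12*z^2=-15*z^2 - 35*z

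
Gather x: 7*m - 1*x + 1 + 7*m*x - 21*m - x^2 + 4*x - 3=-14*m - x^2 + x*(7*m + 3) - 2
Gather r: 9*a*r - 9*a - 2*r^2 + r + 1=-9*a - 2*r^2 + r*(9*a + 1) + 1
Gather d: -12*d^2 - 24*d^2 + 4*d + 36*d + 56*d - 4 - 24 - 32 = -36*d^2 + 96*d - 60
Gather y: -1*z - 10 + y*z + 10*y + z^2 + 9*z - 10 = y*(z + 10) + z^2 + 8*z - 20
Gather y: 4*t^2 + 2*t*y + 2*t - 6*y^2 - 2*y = 4*t^2 + 2*t - 6*y^2 + y*(2*t - 2)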